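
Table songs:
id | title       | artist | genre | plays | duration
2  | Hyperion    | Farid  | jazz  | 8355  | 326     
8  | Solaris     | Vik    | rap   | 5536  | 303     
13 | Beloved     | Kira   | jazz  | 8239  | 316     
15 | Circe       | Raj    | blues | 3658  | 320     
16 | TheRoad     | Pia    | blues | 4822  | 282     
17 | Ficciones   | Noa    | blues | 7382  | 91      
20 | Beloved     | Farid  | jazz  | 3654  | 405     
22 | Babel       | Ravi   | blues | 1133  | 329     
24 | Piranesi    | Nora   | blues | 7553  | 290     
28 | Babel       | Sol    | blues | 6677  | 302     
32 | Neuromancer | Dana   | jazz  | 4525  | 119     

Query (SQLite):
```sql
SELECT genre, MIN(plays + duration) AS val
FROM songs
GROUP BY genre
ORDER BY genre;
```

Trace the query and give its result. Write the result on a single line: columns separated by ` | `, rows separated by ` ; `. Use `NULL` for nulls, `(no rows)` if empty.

blues | 1462 ; jazz | 4059 ; rap | 5839

For each row compute plays + duration.
Group by genre; take MIN of the expression per group.
  blues: ids {15, 16, 17, 22, 24, 28} → MIN(plays + duration)=1462
  jazz: ids {2, 13, 20, 32} → MIN(plays + duration)=4059
  rap: ids {8} → MIN(plays + duration)=5839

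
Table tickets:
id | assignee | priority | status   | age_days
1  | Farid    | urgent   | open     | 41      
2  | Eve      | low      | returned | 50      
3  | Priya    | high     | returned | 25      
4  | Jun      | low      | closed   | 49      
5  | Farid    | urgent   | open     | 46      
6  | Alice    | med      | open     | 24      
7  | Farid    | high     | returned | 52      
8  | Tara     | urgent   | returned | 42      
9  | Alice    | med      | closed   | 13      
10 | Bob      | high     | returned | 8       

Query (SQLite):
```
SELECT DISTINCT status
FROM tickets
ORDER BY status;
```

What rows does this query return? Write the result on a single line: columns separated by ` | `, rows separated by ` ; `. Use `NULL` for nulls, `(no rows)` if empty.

Collect distinct status values from tickets.

closed ; open ; returned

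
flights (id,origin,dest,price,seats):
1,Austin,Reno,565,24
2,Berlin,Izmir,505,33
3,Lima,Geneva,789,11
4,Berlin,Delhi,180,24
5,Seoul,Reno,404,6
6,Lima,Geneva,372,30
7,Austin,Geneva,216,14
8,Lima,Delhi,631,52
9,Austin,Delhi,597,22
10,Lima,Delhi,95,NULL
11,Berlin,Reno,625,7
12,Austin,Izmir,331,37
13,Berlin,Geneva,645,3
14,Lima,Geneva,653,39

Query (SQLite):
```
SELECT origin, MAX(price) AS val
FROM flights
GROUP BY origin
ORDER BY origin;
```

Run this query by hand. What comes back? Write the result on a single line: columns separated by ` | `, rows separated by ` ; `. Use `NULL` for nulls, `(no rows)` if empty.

Austin | 597 ; Berlin | 645 ; Lima | 789 ; Seoul | 404

Partition flights by origin; compute MAX(price) within each group.
  Austin: ids {1, 7, 9, 12} → MAX(price)=597
  Berlin: ids {2, 4, 11, 13} → MAX(price)=645
  Lima: ids {3, 6, 8, 10, 14} → MAX(price)=789
  Seoul: ids {5} → MAX(price)=404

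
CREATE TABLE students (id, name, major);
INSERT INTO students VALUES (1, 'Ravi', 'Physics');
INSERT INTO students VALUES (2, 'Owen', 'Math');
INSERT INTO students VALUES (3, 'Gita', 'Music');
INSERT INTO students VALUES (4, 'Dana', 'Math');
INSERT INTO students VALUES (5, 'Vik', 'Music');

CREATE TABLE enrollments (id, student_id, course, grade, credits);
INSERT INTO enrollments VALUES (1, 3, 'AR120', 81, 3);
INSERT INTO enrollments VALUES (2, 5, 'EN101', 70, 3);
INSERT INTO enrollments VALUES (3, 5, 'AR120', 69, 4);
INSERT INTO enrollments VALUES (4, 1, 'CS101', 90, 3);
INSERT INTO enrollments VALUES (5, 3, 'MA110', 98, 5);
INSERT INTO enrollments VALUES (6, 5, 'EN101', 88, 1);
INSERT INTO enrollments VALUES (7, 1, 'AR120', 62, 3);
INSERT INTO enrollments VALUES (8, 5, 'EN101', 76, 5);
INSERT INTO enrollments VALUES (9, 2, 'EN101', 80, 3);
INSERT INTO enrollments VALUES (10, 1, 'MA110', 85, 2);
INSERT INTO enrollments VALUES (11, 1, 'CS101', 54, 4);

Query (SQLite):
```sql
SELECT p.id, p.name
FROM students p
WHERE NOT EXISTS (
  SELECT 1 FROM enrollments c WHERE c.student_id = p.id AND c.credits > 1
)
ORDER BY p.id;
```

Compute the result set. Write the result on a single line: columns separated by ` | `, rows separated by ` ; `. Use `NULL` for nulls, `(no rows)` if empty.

4 | Dana

For each students row, check whether any enrollments with matching student_id has credits > 1.
Keep rows where that is false.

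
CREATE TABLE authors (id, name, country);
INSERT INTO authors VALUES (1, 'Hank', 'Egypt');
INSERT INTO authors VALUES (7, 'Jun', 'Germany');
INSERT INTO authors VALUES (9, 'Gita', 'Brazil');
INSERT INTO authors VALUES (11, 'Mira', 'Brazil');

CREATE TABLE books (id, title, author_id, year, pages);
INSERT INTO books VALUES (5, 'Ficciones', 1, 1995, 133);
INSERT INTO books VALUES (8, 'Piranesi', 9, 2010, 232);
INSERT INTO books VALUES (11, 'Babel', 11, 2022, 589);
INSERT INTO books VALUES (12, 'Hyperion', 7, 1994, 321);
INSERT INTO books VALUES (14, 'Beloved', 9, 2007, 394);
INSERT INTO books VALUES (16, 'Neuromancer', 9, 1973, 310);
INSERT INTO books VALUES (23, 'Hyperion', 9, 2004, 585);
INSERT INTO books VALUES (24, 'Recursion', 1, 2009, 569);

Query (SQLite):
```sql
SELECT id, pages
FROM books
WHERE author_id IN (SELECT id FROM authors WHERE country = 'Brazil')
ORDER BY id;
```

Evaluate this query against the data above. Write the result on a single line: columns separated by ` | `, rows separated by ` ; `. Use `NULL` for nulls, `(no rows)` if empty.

Inner query: authors.id where country = 'Brazil'.
Outer: keep books rows whose author_id is in that set.
Inner query → {9, 11}

8 | 232 ; 11 | 589 ; 14 | 394 ; 16 | 310 ; 23 | 585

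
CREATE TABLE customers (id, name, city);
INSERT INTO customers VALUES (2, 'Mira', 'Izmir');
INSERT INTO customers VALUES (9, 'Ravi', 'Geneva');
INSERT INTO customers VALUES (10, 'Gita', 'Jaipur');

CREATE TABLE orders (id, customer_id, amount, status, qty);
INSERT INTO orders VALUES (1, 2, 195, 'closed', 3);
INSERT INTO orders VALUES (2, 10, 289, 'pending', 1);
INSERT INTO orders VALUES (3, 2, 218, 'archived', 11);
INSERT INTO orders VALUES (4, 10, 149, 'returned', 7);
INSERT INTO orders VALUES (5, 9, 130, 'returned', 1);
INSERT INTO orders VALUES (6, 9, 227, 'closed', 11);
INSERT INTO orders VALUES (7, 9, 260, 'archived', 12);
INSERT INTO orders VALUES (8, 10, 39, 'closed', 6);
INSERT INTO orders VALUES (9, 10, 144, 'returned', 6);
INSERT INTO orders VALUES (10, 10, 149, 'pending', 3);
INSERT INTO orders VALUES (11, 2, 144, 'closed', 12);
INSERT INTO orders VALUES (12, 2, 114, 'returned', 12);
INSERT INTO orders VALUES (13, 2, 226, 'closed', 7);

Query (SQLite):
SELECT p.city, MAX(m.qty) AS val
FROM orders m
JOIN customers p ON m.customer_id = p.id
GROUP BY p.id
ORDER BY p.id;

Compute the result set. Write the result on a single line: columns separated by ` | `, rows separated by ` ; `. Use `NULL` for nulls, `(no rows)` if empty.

Join each orders row to its customers via customer_id.
Group joined rows by customers.id; compute MAX(m.qty) per group.
  2: ids {1, 3, 11, 12, 13} → MAX(m.qty)=12
  9: ids {5, 6, 7} → MAX(m.qty)=12
  10: ids {2, 4, 8, 9, 10} → MAX(m.qty)=7

Izmir | 12 ; Geneva | 12 ; Jaipur | 7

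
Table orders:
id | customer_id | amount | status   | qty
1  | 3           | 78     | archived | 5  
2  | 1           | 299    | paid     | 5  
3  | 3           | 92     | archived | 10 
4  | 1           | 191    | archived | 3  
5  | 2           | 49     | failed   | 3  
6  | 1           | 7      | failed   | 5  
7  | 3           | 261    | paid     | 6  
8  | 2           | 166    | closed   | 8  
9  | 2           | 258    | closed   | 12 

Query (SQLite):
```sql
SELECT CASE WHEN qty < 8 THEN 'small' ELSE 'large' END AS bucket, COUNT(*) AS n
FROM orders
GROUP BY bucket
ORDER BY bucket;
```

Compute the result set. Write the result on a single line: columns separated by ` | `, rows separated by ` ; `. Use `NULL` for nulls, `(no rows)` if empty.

Bucket rows by qty < 8 → 'small' else 'large'; count each bucket.

large | 3 ; small | 6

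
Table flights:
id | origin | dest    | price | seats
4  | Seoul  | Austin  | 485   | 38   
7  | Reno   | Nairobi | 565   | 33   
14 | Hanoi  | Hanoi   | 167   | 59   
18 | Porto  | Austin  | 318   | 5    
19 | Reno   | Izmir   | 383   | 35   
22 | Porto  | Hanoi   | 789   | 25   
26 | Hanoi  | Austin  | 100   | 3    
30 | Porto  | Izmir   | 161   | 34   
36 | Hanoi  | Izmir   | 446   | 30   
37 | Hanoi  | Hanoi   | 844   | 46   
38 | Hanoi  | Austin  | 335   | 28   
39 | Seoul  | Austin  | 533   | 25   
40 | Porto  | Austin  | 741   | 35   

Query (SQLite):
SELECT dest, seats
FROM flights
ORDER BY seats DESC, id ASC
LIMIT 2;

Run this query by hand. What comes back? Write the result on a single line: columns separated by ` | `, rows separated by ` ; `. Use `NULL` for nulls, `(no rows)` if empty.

Hanoi | 59 ; Hanoi | 46

Sort by seats desc, tiebreak id asc: (59, id=14), (46, id=37), (38, id=4), (35, id=19), (35, id=40) …. Take first 2.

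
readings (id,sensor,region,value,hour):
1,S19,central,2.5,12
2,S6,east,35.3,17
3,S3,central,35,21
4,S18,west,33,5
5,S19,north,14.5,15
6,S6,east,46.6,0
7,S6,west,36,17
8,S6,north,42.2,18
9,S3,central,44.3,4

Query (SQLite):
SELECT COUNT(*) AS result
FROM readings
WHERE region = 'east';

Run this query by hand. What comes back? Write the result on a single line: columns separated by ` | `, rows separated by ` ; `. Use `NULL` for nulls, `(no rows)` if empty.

Rows where region='east' → value values: [35.3, 46.6].
COUNT(*) counts rows → 2.

2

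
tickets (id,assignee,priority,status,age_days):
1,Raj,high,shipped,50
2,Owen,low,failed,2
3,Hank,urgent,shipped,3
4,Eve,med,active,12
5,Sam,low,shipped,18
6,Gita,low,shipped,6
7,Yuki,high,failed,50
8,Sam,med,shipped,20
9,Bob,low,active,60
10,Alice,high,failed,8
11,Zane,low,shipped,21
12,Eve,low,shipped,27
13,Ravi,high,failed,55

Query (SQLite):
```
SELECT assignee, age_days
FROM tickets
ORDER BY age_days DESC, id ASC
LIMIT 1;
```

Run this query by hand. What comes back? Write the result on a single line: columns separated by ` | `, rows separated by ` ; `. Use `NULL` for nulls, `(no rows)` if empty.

Sort by age_days desc, tiebreak id asc: (60, id=9), (55, id=13), (50, id=1), (50, id=7) …. Take first 1.

Bob | 60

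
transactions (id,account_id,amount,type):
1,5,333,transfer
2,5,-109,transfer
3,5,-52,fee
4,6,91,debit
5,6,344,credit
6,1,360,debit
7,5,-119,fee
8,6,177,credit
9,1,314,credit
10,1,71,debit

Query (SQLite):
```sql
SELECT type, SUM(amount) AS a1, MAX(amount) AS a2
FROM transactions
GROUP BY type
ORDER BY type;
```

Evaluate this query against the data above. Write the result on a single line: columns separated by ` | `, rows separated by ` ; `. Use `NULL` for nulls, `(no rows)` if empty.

Group transactions by type.
Per group compute: SUM(amount), MAX(amount).
  credit: ids {5, 8, 9} → SUM(amount)=835, MAX(amount)=344
  debit: ids {4, 6, 10} → SUM(amount)=522, MAX(amount)=360
  fee: ids {3, 7} → SUM(amount)=-171, MAX(amount)=-52
  transfer: ids {1, 2} → SUM(amount)=224, MAX(amount)=333

credit | 835 | 344 ; debit | 522 | 360 ; fee | -171 | -52 ; transfer | 224 | 333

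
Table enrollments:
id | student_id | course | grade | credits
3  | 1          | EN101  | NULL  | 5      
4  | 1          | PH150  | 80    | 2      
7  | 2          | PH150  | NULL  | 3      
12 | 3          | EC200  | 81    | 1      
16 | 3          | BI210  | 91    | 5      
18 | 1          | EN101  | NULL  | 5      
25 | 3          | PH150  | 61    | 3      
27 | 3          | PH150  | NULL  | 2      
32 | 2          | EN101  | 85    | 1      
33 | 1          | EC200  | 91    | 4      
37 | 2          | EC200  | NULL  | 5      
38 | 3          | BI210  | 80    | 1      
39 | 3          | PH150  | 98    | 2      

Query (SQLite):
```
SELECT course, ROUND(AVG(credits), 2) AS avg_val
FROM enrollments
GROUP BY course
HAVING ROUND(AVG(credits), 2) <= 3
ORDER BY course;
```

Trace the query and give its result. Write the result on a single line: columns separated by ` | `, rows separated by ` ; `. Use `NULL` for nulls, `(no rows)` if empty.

Partition enrollments by course; compute ROUND(AVG(credits), 2) within each group.
HAVING: keep groups where ROUND(AVG(credits), 2) <= 3.
  BI210: ids {16, 38} → ROUND(AVG(credits), 2)=3
  EC200: ids {12, 33, 37} → ROUND(AVG(credits), 2)=3.33
  EN101: ids {3, 18, 32} → ROUND(AVG(credits), 2)=3.67
  PH150: ids {4, 7, 25, 27, 39} → ROUND(AVG(credits), 2)=2.4

BI210 | 3 ; PH150 | 2.4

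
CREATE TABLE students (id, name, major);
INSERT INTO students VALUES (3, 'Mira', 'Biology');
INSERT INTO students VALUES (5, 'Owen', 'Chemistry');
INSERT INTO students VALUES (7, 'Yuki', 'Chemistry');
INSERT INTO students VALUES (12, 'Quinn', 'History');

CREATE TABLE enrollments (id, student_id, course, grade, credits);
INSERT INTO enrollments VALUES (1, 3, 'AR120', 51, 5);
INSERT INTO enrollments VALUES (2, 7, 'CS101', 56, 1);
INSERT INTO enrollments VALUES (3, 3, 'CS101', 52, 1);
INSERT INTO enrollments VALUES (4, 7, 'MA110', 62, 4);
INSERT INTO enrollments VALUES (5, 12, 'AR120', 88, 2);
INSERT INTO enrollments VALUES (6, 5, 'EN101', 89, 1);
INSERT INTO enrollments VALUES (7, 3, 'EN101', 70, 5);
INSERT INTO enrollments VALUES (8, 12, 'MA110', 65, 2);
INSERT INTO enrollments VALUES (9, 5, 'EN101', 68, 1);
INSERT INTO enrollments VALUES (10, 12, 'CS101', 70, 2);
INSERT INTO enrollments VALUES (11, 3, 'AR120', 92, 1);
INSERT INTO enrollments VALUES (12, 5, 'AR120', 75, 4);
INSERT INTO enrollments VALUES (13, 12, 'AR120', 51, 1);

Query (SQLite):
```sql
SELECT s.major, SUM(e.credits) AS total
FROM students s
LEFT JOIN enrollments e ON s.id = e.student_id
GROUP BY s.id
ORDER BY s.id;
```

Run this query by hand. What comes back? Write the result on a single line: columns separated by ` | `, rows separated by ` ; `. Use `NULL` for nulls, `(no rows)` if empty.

LEFT JOIN keeps every students row; unmatched ones get NULL for enrollments columns.
Group by students.id and compute SUM(e.credits). SUM over an all-NULL group is NULL.
  3: ids {1, 3, 7, 11} → SUM(e.credits)=12
  5: ids {6, 9, 12} → SUM(e.credits)=6
  7: ids {2, 4} → SUM(e.credits)=5
  12: ids {5, 8, 10, 13} → SUM(e.credits)=7

Biology | 12 ; Chemistry | 6 ; Chemistry | 5 ; History | 7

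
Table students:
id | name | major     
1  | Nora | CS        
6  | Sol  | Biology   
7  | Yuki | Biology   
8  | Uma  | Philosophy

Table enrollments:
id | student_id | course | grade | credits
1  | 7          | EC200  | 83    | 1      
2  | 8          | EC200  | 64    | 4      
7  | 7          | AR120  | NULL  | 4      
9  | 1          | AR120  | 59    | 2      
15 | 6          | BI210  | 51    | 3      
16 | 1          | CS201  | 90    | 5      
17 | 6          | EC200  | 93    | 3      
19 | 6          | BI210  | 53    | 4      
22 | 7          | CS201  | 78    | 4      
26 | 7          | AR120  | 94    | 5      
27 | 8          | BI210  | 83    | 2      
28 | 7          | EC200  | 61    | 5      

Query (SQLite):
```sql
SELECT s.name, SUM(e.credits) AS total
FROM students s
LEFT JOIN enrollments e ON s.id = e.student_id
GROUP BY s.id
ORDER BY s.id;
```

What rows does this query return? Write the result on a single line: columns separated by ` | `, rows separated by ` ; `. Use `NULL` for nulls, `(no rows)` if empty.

Nora | 7 ; Sol | 10 ; Yuki | 19 ; Uma | 6

LEFT JOIN keeps every students row; unmatched ones get NULL for enrollments columns.
Group by students.id and compute SUM(e.credits). SUM over an all-NULL group is NULL.
  1: ids {9, 16} → SUM(e.credits)=7
  6: ids {15, 17, 19} → SUM(e.credits)=10
  7: ids {1, 7, 22, 26, 28} → SUM(e.credits)=19
  8: ids {2, 27} → SUM(e.credits)=6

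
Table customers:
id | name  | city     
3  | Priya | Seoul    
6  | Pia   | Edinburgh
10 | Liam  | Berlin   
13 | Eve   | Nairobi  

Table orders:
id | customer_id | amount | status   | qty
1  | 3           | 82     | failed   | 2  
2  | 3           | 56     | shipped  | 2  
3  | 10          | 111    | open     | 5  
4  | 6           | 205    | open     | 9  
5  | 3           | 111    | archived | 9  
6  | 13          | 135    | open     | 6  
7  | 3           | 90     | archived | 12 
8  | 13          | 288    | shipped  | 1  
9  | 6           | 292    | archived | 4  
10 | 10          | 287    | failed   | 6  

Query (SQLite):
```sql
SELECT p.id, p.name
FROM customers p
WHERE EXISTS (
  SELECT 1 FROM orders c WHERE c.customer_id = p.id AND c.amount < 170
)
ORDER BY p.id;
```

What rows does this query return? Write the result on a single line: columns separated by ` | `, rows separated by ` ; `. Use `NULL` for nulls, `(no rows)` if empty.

For each customers row, check whether any orders with matching customer_id has amount < 170.
Keep rows where that is true.

3 | Priya ; 10 | Liam ; 13 | Eve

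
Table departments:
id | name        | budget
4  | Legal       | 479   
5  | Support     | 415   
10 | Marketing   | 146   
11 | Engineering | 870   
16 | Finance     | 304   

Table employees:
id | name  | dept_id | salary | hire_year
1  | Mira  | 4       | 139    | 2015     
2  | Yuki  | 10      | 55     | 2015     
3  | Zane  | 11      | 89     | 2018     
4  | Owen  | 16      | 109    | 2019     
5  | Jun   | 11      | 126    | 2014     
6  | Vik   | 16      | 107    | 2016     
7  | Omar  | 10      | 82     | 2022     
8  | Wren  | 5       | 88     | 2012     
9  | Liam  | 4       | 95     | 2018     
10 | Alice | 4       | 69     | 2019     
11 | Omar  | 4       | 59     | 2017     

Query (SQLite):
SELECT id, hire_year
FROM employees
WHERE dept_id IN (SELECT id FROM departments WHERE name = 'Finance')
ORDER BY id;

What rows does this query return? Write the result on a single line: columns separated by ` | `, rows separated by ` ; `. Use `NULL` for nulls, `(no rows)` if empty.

4 | 2019 ; 6 | 2016

Inner query: departments.id where name = 'Finance'.
Outer: keep employees rows whose dept_id is in that set.
Inner query → {16}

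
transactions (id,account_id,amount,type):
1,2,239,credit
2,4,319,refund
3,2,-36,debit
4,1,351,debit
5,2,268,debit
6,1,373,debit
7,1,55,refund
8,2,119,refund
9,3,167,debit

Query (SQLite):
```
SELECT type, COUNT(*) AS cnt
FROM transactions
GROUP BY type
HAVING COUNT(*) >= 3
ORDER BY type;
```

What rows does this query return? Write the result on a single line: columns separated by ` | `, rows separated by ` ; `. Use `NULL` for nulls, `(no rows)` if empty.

Partition transactions by type; compute COUNT(*) within each group.
HAVING: keep groups with count ≥ 3.
  credit: ids {1} → COUNT(*)=1
  debit: ids {3, 4, 5, 6, 9} → COUNT(*)=5
  refund: ids {2, 7, 8} → COUNT(*)=3

debit | 5 ; refund | 3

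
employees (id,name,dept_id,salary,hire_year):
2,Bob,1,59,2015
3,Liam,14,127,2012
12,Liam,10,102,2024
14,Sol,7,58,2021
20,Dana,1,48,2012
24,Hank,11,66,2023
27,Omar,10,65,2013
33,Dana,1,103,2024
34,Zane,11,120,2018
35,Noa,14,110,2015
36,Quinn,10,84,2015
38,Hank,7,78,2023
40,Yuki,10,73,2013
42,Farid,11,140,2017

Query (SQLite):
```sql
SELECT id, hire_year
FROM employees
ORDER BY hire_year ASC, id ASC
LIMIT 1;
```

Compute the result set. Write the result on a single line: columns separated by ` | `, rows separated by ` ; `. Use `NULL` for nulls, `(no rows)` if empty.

3 | 2012

Sort by hire_year asc, tiebreak id asc: (2012, id=3), (2012, id=20), (2013, id=27), (2013, id=40) …. Take first 1.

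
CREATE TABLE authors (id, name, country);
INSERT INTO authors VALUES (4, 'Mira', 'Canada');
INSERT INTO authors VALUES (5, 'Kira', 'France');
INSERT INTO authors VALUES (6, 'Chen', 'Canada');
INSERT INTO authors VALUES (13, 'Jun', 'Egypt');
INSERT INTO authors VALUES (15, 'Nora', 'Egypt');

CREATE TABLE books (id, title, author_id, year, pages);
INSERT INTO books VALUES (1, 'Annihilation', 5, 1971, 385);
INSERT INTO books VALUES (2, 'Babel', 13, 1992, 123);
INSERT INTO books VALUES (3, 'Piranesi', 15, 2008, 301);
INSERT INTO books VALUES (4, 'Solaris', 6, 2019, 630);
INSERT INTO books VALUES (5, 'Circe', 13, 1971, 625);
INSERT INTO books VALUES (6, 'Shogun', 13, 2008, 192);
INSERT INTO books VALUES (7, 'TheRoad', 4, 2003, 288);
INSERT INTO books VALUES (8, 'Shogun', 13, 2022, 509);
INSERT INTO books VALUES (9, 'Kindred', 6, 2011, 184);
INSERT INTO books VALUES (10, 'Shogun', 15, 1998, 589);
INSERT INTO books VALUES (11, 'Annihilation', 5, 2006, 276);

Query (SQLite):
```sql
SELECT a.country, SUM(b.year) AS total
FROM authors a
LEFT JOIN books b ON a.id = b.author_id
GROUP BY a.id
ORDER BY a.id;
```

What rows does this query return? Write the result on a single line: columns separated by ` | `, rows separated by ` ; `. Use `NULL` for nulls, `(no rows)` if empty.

Canada | 2003 ; France | 3977 ; Canada | 4030 ; Egypt | 7993 ; Egypt | 4006

LEFT JOIN keeps every authors row; unmatched ones get NULL for books columns.
Group by authors.id and compute SUM(b.year). SUM over an all-NULL group is NULL.
  4: ids {7} → SUM(b.year)=2003
  5: ids {1, 11} → SUM(b.year)=3977
  6: ids {4, 9} → SUM(b.year)=4030
  13: ids {2, 5, 6, 8} → SUM(b.year)=7993
  15: ids {3, 10} → SUM(b.year)=4006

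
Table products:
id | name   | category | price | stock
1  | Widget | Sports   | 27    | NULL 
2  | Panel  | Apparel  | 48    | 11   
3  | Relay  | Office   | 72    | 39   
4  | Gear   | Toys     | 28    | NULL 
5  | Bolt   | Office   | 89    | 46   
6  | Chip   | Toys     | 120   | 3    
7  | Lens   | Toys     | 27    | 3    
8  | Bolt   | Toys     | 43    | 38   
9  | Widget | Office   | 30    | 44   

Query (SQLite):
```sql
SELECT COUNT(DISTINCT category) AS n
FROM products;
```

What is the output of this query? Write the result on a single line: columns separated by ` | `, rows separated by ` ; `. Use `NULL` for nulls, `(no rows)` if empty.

4

Count distinct non-NULL category values.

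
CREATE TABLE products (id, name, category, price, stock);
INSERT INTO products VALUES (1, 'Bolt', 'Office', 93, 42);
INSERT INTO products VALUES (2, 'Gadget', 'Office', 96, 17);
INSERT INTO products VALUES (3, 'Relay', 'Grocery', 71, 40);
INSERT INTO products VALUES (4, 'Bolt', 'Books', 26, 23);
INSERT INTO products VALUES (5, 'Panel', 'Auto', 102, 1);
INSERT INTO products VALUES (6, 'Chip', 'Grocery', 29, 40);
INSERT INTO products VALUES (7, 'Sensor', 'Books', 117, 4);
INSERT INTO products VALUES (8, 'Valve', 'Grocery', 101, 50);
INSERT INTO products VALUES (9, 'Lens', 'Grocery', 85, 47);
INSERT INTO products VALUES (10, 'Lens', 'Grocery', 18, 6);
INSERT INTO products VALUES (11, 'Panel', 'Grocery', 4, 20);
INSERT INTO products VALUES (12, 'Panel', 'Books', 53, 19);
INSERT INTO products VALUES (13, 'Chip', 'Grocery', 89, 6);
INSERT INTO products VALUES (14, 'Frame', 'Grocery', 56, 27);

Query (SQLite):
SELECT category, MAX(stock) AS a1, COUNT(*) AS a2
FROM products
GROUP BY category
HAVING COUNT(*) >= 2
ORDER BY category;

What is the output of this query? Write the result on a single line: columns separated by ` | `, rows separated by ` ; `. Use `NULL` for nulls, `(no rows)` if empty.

Group products by category.
Per group compute: MAX(stock), COUNT(*).
HAVING: drop groups with fewer than 2 rows.
  Auto: ids {5} → MAX(stock)=1, COUNT(*)=1
  Books: ids {4, 7, 12} → MAX(stock)=23, COUNT(*)=3
  Grocery: ids {3, 6, 8, 9, 10, 11, 13, 14} → MAX(stock)=50, COUNT(*)=8
  Office: ids {1, 2} → MAX(stock)=42, COUNT(*)=2

Books | 23 | 3 ; Grocery | 50 | 8 ; Office | 42 | 2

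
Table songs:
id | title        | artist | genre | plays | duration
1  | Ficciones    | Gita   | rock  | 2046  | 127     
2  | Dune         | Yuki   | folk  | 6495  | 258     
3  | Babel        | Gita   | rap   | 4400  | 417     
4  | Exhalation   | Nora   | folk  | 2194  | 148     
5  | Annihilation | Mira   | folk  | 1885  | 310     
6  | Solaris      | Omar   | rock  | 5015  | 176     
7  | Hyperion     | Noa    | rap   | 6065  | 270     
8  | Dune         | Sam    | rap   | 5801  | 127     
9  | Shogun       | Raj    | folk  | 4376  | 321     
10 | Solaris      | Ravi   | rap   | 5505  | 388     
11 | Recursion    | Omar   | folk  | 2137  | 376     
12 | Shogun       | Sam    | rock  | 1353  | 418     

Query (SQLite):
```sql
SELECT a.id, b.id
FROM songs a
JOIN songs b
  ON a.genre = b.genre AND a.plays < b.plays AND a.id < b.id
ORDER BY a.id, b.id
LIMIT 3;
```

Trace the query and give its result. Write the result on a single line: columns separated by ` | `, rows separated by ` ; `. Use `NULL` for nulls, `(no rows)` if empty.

1 | 6 ; 3 | 7 ; 3 | 8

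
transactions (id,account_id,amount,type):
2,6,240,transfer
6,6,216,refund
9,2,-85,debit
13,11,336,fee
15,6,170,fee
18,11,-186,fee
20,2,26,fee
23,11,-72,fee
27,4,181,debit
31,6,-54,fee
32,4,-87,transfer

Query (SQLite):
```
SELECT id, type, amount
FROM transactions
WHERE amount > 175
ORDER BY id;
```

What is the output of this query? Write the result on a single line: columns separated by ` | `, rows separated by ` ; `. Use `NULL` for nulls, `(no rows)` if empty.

2 | transfer | 240 ; 6 | refund | 216 ; 13 | fee | 336 ; 27 | debit | 181

amount > 175: ids {2, 6, 13, 27}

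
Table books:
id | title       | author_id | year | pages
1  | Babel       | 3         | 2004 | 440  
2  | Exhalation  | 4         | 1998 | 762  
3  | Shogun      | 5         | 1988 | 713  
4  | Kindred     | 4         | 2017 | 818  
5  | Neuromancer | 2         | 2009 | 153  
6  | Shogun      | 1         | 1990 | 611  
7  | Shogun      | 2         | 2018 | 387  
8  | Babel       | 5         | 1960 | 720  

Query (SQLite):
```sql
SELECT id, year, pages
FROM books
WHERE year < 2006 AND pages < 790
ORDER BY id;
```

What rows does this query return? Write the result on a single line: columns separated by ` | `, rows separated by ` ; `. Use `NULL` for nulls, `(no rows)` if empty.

year < 2006: ids {1, 2, 3, 6, 8}
pages < 790: ids {1, 2, 3, 5, 6, 7, 8}
Combine with AND.

1 | 2004 | 440 ; 2 | 1998 | 762 ; 3 | 1988 | 713 ; 6 | 1990 | 611 ; 8 | 1960 | 720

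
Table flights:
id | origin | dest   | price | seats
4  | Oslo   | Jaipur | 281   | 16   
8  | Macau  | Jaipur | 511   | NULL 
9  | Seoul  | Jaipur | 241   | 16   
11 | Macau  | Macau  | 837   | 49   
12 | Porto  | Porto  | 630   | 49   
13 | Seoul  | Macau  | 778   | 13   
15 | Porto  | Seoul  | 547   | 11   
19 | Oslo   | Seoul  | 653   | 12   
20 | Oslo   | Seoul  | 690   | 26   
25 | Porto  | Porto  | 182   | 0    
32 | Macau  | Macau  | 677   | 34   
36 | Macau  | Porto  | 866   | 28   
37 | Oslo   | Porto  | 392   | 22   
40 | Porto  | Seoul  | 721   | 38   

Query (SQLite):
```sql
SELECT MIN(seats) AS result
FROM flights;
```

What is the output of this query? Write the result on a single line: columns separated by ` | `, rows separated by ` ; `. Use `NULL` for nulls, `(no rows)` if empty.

All seats values: [16, NULL, 16, 49, 49, 13, 11, 12, 26, 0, 34, 28, 22, 38].
MIN of non-NULL values = 0.

0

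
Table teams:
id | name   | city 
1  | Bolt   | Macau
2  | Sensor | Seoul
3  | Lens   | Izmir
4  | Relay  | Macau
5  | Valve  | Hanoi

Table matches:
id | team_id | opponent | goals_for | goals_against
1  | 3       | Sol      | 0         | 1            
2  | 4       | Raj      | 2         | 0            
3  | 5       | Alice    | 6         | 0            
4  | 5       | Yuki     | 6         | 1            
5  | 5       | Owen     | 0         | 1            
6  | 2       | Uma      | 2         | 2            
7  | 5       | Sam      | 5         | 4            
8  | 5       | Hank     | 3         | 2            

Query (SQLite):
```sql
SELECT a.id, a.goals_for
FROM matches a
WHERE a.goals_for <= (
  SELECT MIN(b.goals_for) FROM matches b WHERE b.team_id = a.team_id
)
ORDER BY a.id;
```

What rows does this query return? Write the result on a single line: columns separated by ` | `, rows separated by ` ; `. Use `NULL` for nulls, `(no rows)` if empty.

1 | 0 ; 2 | 2 ; 5 | 0 ; 6 | 2

For each matches row a, compute MIN(goals_for) over rows sharing a.team_id.
Keep row a if a.goals_for <= that per-group MIN.
  team_id=2: MIN(goals_for) = 2
  team_id=3: MIN(goals_for) = 0
  team_id=4: MIN(goals_for) = 2
  team_id=5: MIN(goals_for) = 0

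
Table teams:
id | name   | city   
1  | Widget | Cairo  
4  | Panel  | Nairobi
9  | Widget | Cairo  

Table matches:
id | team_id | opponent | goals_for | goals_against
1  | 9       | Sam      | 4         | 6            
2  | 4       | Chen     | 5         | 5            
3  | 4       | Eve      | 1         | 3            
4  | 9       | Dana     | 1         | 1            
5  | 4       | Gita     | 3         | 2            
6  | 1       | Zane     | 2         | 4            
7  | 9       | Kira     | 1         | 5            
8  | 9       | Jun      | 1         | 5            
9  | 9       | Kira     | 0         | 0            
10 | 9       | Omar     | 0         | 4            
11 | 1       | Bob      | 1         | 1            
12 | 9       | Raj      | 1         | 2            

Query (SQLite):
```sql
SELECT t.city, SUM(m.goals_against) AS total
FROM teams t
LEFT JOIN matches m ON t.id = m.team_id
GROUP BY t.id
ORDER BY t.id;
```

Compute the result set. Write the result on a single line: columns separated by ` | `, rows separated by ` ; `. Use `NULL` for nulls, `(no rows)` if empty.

LEFT JOIN keeps every teams row; unmatched ones get NULL for matches columns.
Group by teams.id and compute SUM(m.goals_against). SUM over an all-NULL group is NULL.
  1: ids {6, 11} → SUM(m.goals_against)=5
  4: ids {2, 3, 5} → SUM(m.goals_against)=10
  9: ids {1, 4, 7, 8, 9, 10, 12} → SUM(m.goals_against)=23

Cairo | 5 ; Nairobi | 10 ; Cairo | 23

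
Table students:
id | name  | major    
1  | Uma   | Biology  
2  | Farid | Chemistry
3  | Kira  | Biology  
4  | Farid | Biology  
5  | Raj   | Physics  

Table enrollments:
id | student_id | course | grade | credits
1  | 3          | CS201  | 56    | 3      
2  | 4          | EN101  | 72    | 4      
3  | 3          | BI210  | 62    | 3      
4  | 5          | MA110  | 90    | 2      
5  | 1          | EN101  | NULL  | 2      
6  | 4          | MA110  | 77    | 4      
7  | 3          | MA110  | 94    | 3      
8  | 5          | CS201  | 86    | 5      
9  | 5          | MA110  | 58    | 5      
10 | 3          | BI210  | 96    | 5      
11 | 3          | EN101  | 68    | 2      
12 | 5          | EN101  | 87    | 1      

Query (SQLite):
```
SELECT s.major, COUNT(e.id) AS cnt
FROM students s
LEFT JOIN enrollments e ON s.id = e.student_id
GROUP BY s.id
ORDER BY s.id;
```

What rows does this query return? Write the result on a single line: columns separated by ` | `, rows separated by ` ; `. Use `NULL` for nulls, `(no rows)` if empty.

Biology | 1 ; Chemistry | 0 ; Biology | 5 ; Biology | 2 ; Physics | 4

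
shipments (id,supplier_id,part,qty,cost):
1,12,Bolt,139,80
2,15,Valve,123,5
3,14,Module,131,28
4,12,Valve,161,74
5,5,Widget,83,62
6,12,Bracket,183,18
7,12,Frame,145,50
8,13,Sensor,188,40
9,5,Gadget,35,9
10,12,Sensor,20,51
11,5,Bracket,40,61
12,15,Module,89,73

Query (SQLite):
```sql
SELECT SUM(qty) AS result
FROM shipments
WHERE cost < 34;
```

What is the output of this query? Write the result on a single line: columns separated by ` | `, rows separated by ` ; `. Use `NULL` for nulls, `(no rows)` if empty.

Rows where cost < 34 → qty values: [123, 131, 183, 35].
SUM of non-NULL values = 472.

472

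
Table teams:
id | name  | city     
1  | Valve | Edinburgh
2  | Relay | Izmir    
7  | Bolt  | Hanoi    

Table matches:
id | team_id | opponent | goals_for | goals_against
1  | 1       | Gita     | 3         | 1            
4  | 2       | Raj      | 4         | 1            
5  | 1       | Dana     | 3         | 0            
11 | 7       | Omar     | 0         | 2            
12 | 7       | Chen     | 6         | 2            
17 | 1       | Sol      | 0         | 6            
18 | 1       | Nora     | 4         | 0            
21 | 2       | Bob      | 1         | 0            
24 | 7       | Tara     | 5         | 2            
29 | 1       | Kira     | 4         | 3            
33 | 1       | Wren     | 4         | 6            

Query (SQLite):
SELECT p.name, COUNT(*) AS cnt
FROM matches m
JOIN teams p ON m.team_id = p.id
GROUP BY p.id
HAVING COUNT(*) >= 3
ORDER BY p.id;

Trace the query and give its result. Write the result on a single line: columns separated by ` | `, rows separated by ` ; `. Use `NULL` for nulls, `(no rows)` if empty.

Valve | 6 ; Bolt | 3

Join each matches row to its teams via team_id.
Group joined rows by teams.id; compute COUNT(*) per group.
HAVING: keep groups with count ≥ 3.
  1: ids {1, 5, 17, 18, 29, 33} → COUNT(*)=6
  2: ids {4, 21} → COUNT(*)=2
  7: ids {11, 12, 24} → COUNT(*)=3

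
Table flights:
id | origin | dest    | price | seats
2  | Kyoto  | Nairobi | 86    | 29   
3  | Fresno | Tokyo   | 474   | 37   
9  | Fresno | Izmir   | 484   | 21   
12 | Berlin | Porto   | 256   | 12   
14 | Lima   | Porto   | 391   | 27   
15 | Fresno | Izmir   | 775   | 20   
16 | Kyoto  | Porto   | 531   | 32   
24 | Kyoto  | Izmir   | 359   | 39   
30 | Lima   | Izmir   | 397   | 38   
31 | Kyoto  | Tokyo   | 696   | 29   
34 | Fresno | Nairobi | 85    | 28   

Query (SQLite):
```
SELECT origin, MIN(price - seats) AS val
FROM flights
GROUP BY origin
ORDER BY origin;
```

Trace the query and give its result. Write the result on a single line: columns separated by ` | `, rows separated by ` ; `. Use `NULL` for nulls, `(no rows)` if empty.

For each row compute price - seats.
Group by origin; take MIN of the expression per group.
  Berlin: ids {12} → MIN(price - seats)=244
  Fresno: ids {3, 9, 15, 34} → MIN(price - seats)=57
  Kyoto: ids {2, 16, 24, 31} → MIN(price - seats)=57
  Lima: ids {14, 30} → MIN(price - seats)=359

Berlin | 244 ; Fresno | 57 ; Kyoto | 57 ; Lima | 359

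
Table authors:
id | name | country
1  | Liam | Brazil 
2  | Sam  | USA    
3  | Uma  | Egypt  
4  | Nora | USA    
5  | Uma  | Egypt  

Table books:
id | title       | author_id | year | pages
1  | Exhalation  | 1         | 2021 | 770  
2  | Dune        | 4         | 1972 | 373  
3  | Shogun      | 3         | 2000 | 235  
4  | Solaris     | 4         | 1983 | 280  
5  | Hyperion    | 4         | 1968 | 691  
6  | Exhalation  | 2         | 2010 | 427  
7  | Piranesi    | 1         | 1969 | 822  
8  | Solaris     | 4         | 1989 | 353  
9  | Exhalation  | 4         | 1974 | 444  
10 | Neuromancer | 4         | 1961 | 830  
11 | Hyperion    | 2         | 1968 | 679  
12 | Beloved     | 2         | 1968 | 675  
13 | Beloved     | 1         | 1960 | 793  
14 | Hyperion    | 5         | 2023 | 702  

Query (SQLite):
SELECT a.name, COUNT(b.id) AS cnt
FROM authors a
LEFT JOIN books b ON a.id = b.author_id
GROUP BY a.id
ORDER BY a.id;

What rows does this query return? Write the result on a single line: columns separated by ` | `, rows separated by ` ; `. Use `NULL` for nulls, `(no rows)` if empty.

LEFT JOIN keeps every authors row; unmatched ones get NULL for books columns.
Group by authors.id and compute COUNT(b.id). COUNT(col) of an all-NULL group is 0.
  1: ids {1, 7, 13} → COUNT(b.id)=3
  2: ids {6, 11, 12} → COUNT(b.id)=3
  3: ids {3} → COUNT(b.id)=1
  4: ids {2, 4, 5, 8, 9, 10} → COUNT(b.id)=6
  5: ids {14} → COUNT(b.id)=1

Liam | 3 ; Sam | 3 ; Uma | 1 ; Nora | 6 ; Uma | 1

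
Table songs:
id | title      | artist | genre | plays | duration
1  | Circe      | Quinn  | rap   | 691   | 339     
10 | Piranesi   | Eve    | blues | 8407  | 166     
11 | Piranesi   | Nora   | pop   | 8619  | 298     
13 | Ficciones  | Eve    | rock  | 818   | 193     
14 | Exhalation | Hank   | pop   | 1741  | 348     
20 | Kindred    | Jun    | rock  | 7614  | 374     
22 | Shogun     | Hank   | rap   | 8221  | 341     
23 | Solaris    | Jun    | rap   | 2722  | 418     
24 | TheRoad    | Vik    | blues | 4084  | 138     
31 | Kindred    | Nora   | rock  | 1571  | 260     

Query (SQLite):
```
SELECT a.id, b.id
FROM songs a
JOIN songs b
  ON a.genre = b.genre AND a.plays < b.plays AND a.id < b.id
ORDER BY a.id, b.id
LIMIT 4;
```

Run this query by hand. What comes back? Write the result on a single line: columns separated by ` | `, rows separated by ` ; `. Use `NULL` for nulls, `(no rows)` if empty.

1 | 22 ; 1 | 23 ; 13 | 20 ; 13 | 31

Pairs (a,b) with same genre, a.plays < b.plays, a.id < b.id.
genre groups: blues:{10,24} pop:{11,14} rap:{1,22,23} rock:{13,20,31}
Ordered by (a.id, b.id); first 4.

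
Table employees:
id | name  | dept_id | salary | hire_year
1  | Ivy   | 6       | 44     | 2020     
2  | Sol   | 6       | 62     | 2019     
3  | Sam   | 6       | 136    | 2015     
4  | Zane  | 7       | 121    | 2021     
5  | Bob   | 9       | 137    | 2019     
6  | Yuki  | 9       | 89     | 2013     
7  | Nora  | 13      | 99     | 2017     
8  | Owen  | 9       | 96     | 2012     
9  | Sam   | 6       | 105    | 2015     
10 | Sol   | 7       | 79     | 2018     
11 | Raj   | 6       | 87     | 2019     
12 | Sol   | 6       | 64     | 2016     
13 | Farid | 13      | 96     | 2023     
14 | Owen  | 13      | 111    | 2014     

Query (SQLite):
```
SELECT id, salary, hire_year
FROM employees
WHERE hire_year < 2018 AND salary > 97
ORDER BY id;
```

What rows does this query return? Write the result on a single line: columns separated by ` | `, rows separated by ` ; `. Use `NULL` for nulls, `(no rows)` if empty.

hire_year < 2018: ids {3, 6, 7, 8, 9, 12, 14}
salary > 97: ids {3, 4, 5, 7, 9, 14}
Combine with AND.

3 | 136 | 2015 ; 7 | 99 | 2017 ; 9 | 105 | 2015 ; 14 | 111 | 2014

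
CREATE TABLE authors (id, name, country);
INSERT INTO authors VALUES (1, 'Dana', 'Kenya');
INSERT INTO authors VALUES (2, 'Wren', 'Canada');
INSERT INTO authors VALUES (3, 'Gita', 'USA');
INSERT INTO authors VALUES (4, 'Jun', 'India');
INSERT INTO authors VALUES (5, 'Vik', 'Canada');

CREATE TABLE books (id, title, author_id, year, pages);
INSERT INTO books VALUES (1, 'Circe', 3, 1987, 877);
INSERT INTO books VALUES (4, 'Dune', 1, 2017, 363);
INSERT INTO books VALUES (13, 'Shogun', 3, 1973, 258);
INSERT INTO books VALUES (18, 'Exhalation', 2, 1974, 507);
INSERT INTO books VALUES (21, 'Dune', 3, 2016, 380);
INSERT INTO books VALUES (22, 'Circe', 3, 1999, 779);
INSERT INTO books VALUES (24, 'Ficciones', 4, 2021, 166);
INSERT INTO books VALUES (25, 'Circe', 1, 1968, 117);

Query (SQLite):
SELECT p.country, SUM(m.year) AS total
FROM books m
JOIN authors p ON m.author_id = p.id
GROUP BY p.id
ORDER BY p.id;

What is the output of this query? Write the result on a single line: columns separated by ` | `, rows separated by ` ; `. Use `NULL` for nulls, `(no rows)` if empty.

Join each books row to its authors via author_id.
Group joined rows by authors.id; compute SUM(m.year) per group.
  1: ids {4, 25} → SUM(m.year)=3985
  2: ids {18} → SUM(m.year)=1974
  3: ids {1, 13, 21, 22} → SUM(m.year)=7975
  4: ids {24} → SUM(m.year)=2021

Kenya | 3985 ; Canada | 1974 ; USA | 7975 ; India | 2021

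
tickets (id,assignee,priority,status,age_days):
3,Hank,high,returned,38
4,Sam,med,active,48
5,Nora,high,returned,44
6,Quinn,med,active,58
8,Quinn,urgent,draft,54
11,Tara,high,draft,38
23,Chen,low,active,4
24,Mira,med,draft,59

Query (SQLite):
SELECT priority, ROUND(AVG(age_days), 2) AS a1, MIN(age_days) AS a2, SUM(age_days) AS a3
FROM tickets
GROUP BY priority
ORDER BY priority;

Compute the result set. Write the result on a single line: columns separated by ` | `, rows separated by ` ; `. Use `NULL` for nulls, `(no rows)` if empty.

Group tickets by priority.
Per group compute: ROUND(AVG(age_days), 2), MIN(age_days), SUM(age_days).
  high: ids {3, 5, 11} → ROUND(AVG(age_days), 2)=40, MIN(age_days)=38, SUM(age_days)=120
  low: ids {23} → ROUND(AVG(age_days), 2)=4, MIN(age_days)=4, SUM(age_days)=4
  med: ids {4, 6, 24} → ROUND(AVG(age_days), 2)=55, MIN(age_days)=48, SUM(age_days)=165
  urgent: ids {8} → ROUND(AVG(age_days), 2)=54, MIN(age_days)=54, SUM(age_days)=54

high | 40 | 38 | 120 ; low | 4 | 4 | 4 ; med | 55 | 48 | 165 ; urgent | 54 | 54 | 54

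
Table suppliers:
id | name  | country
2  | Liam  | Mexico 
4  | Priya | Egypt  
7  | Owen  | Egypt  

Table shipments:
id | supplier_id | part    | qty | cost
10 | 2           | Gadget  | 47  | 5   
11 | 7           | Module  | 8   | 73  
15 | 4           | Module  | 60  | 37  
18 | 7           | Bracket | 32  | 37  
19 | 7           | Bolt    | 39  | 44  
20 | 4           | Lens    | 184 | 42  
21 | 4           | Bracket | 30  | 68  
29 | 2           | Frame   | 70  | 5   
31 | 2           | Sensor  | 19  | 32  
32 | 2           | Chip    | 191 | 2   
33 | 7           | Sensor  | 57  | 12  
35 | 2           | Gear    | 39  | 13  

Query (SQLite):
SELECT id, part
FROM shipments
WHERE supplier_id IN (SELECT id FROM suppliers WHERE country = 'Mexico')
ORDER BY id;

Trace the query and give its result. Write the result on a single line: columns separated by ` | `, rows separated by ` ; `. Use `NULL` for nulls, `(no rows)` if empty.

10 | Gadget ; 29 | Frame ; 31 | Sensor ; 32 | Chip ; 35 | Gear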